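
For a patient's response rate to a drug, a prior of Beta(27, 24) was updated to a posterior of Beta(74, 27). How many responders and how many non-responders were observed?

47 responders and 3 non-responders

A Beta(a, b) prior with s successes and f failures in binomial data gives a Beta(a+s, b+f) posterior.
So s = 74 − 27 = 47 and f = 27 − 24 = 3.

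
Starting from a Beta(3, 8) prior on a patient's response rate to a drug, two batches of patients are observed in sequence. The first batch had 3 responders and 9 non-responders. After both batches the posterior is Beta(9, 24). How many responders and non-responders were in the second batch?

3 responders and 7 non-responders

Sequential conjugate updates are equivalent to a single update on the pooled data, so total successes = posterior α − prior α and total failures = posterior β − prior β.
Total across both batches: 9−3=6 responders, 24−8=16 non-responders.
Subtract the first batch: 6−3=3 responders and 16−9=7 non-responders.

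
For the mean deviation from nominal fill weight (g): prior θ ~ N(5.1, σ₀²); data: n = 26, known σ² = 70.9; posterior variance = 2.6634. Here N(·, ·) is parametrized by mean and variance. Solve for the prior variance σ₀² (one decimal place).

Posterior precision equals prior precision plus data precision: 1/σ_n² = 1/σ₀² + n/σ².
So 1/σ₀² = 1/2.6634 − 26/70.9 = 0.375460 − 0.366714 = 0.008746.
Hence σ₀² = 1/0.008746 ≈ 114.3.

σ₀² = 114.3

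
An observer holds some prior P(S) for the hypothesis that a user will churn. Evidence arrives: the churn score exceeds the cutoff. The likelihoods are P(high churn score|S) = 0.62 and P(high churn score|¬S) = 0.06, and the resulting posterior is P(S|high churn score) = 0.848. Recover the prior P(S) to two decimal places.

P(S) = 0.35

In odds form, posterior odds = prior odds × likelihood ratio, so prior odds = posterior odds ÷ LR.
Posterior odds = 0.848/(1−0.848) = 5.5789. LR = 0.62/0.06 = 10.3333.
Prior odds = 5.5789/10.3333 = 0.5399, so P(S) = 0.5399/(1+0.5399) ≈ 0.35.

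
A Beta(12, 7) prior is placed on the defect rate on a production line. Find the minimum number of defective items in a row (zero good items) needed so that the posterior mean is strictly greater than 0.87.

k = 35

After k defective items and 0 good items the posterior is Beta(12+k, 7), with mean (12+k)/(12+7+k).
Set (12+k)/(19+k) > 0.87 and solve: k > (0.87·19 − 12)/(1 − 0.87) = 34.846.
The smallest integer exceeding 34.846 is 35, and checking k=35: (47)/(54) = 0.8704 > 0.87.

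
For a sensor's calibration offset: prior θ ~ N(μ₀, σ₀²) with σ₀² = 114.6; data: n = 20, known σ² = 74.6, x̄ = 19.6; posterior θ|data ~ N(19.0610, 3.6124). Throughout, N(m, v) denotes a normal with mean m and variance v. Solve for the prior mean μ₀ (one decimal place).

μ₀ = 2.5

With known observation variance, the Normal–Normal posterior has precision τ_n = τ₀ + n/σ² and mean μ_n = (τ₀μ₀ + (n/σ²)x̄)/τ_n.
Here τ₀ = 1/114.6 = 0.008726 and τ_data = 20/74.6 = 0.268097, so τ_n = 0.276823.
Rearranging for μ₀: μ₀ = (μ_n·τ_n − τ_data·x̄)/τ₀ = (19.0610·0.276823 − 0.268097·19.6) / 0.008726 = 0.021822/0.008726 ≈ 2.5.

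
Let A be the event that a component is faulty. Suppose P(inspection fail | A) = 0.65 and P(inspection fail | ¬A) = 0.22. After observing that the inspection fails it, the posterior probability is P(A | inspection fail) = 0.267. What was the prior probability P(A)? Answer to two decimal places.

P(A) = 0.11

Bayes' rule in odds form gives O(A|E) = O(A)·[P(E|A)/P(E|¬A)], hence O(A) = O(A|E)/LR.
Posterior odds = 0.267/(1−0.267) = 0.3643. LR = 0.65/0.22 = 2.9545.
Prior odds = 0.3643/2.9545 = 0.1233, so P(A) = 0.1233/(1+0.1233) ≈ 0.11.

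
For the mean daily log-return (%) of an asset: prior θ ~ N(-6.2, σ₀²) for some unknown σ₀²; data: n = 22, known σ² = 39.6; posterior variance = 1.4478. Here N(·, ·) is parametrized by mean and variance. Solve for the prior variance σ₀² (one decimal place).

σ₀² = 7.4

For the Normal–Normal model with known σ², precisions add: τ_n = τ₀ + n/σ².
So 1/σ₀² = 1/1.4478 − 22/39.6 = 0.690703 − 0.555556 = 0.135147.
Hence σ₀² = 1/0.135147 ≈ 7.4.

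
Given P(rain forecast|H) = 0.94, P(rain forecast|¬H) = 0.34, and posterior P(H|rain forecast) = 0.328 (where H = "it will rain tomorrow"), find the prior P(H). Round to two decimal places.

Bayes' rule in odds form gives O(H|E) = O(H)·[P(E|H)/P(E|¬H)], hence O(H) = O(H|E)/LR.
Posterior odds = 0.328/(1−0.328) = 0.4881. LR = 0.94/0.34 = 2.7647.
Prior odds = 0.4881/2.7647 = 0.1765, so P(H) = 0.1765/(1+0.1765) ≈ 0.15.

P(H) = 0.15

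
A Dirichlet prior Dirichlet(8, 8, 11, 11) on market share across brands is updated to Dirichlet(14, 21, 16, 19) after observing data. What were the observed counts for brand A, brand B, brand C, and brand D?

counts (6, 13, 5, 8)

For a Dirichlet(α) prior with multinomial counts c, the posterior is Dirichlet(α + c) componentwise.
Counts are posterior − prior componentwise: 14−8=6, 21−8=13, 16−11=5, 19−11=8.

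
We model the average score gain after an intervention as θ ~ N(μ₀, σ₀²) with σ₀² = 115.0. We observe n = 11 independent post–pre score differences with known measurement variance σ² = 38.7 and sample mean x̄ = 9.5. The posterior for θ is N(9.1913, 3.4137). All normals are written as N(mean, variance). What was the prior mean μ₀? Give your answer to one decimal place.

μ₀ = -0.9

The posterior mean is a precision-weighted average: μ_n = (τ₀μ₀ + τ_data·x̄)/(τ₀+τ_data), with τ₀=1/σ₀² and τ_data=n/σ².
Here τ₀ = 1/115.0 = 0.008696 and τ_data = 11/38.7 = 0.284238, so τ_n = 0.292934.
Rearranging for μ₀: μ₀ = (μ_n·τ_n − τ_data·x̄)/τ₀ = (9.1913·0.292934 − 0.284238·9.5) / 0.008696 = -0.007817/0.008696 ≈ -0.9.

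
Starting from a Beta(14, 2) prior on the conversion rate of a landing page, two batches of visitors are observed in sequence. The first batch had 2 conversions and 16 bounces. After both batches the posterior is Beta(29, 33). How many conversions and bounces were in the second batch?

Sequential conjugate updates are equivalent to a single update on the pooled data, so total successes = posterior α − prior α and total failures = posterior β − prior β.
Total across both batches: 29−14=15 conversions, 33−2=31 bounces.
Subtract the first batch: 15−2=13 conversions and 31−16=15 bounces.

13 conversions and 15 bounces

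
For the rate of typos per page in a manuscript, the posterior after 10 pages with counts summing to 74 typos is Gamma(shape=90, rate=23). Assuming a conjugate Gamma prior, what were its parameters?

Gamma–Poisson conjugacy: posterior shape = α + Σxᵢ, posterior rate = β + n.
So α = 90 − 74 = 16 and β = 23 − 10 = 13.

Gamma(shape=16, rate=13)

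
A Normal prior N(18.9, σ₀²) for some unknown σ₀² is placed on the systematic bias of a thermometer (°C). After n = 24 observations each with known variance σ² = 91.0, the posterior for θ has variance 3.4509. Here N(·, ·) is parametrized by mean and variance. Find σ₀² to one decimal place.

Posterior precision equals prior precision plus data precision: 1/σ_n² = 1/σ₀² + n/σ².
So 1/σ₀² = 1/3.4509 − 24/91.0 = 0.289779 − 0.263736 = 0.026043.
Hence σ₀² = 1/0.026043 ≈ 38.4.

σ₀² = 38.4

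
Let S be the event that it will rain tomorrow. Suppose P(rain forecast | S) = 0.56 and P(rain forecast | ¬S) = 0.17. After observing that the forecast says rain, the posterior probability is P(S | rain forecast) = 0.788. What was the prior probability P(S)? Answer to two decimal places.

In odds form, posterior odds = prior odds × likelihood ratio, so prior odds = posterior odds ÷ LR.
Posterior odds = 0.788/(1−0.788) = 3.7170. LR = 0.56/0.17 = 3.2941.
Prior odds = 3.7170/3.2941 = 1.1284, so P(S) = 1.1284/(1+1.1284) ≈ 0.53.

P(S) = 0.53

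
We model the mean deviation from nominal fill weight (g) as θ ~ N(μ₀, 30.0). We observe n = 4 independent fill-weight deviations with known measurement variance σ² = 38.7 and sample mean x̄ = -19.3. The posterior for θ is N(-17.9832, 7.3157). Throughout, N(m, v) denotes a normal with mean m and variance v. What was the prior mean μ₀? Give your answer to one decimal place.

The posterior mean is a precision-weighted average: μ_n = (τ₀μ₀ + τ_data·x̄)/(τ₀+τ_data), with τ₀=1/σ₀² and τ_data=n/σ².
Here τ₀ = 1/30.0 = 0.033333 and τ_data = 4/38.7 = 0.103359, so τ_n = 0.136692.
Rearranging for μ₀: μ₀ = (μ_n·τ_n − τ_data·x̄)/τ₀ = (-17.9832·0.136692 − 0.103359·-19.3) / 0.033333 = -0.463331/0.033333 ≈ -13.9.

μ₀ = -13.9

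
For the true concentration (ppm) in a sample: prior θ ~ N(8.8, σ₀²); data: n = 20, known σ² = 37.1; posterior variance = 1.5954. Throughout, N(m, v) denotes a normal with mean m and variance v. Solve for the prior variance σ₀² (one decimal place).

Posterior precision equals prior precision plus data precision: 1/σ_n² = 1/σ₀² + n/σ².
So 1/σ₀² = 1/1.5954 − 20/37.1 = 0.626802 − 0.539084 = 0.087718.
Hence σ₀² = 1/0.087718 ≈ 11.4.

σ₀² = 11.4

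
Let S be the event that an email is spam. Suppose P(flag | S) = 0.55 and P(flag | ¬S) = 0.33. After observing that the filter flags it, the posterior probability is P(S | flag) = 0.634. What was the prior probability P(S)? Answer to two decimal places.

In odds form, posterior odds = prior odds × likelihood ratio, so prior odds = posterior odds ÷ LR.
Posterior odds = 0.634/(1−0.634) = 1.7322. LR = 0.55/0.33 = 1.6667.
Prior odds = 1.7322/1.6667 = 1.0393, so P(S) = 1.0393/(1+1.0393) ≈ 0.51.

P(S) = 0.51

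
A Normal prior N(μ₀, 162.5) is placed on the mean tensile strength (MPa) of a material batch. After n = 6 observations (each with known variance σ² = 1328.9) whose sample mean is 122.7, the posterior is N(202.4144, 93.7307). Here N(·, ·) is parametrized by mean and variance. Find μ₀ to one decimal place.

The posterior mean is a precision-weighted average: μ_n = (τ₀μ₀ + τ_data·x̄)/(τ₀+τ_data), with τ₀=1/σ₀² and τ_data=n/σ².
Here τ₀ = 1/162.5 = 0.006154 and τ_data = 6/1328.9 = 0.004515, so τ_n = 0.010669.
Rearranging for μ₀: μ₀ = (μ_n·τ_n − τ_data·x̄)/τ₀ = (202.4144·0.010669 − 0.004515·122.7) / 0.006154 = 1.605569/0.006154 ≈ 260.9.

μ₀ = 260.9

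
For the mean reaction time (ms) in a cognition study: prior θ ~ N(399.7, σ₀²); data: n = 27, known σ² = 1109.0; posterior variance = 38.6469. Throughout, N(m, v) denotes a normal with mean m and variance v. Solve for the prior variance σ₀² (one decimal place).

For the Normal–Normal model with known σ², precisions add: τ_n = τ₀ + n/σ².
So 1/σ₀² = 1/38.6469 − 27/1109.0 = 0.025875 − 0.024346 = 0.001529.
Hence σ₀² = 1/0.001529 ≈ 654.0.

σ₀² = 654.0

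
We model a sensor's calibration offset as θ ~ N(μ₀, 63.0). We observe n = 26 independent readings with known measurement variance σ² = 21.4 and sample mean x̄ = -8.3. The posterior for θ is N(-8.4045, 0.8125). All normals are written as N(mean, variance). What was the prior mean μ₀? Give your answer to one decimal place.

The posterior mean is a precision-weighted average: μ_n = (τ₀μ₀ + τ_data·x̄)/(τ₀+τ_data), with τ₀=1/σ₀² and τ_data=n/σ².
Here τ₀ = 1/63.0 = 0.015873 and τ_data = 26/21.4 = 1.214953, so τ_n = 1.230826.
Rearranging for μ₀: μ₀ = (μ_n·τ_n − τ_data·x̄)/τ₀ = (-8.4045·1.230826 − 1.214953·-8.3) / 0.015873 = -0.260367/0.015873 ≈ -16.4.

μ₀ = -16.4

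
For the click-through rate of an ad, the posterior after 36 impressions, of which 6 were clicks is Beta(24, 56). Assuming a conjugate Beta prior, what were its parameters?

Under Beta–binomial conjugacy the posterior parameters are (a+s, b+f).
Subtract the data counts: 24−6=18, 56−30=26.

Beta(18, 26)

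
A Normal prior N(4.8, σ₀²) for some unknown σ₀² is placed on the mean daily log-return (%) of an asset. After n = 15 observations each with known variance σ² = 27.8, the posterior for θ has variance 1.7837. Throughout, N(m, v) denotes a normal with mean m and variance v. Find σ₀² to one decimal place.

Posterior precision equals prior precision plus data precision: 1/σ_n² = 1/σ₀² + n/σ².
So 1/σ₀² = 1/1.7837 − 15/27.8 = 0.560632 − 0.539568 = 0.021064.
Hence σ₀² = 1/0.021064 ≈ 47.5.

σ₀² = 47.5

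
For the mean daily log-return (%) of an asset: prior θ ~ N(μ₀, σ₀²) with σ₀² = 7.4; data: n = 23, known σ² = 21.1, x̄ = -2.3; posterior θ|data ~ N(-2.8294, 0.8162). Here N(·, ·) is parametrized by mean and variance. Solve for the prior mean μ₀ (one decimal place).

With known observation variance, the Normal–Normal posterior has precision τ_n = τ₀ + n/σ² and mean μ_n = (τ₀μ₀ + (n/σ²)x̄)/τ_n.
Here τ₀ = 1/7.4 = 0.135135 and τ_data = 23/21.1 = 1.090047, so τ_n = 1.225182.
Rearranging for μ₀: μ₀ = (μ_n·τ_n − τ_data·x̄)/τ₀ = (-2.8294·1.225182 − 1.090047·-2.3) / 0.135135 = -0.959422/0.135135 ≈ -7.1.

μ₀ = -7.1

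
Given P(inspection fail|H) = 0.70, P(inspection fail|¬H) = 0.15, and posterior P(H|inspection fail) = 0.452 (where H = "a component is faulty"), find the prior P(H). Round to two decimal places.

Bayes' rule in odds form gives O(H|E) = O(H)·[P(E|H)/P(E|¬H)], hence O(H) = O(H|E)/LR.
Posterior odds = 0.452/(1−0.452) = 0.8248. LR = 0.70/0.15 = 4.6667.
Prior odds = 0.8248/4.6667 = 0.1767, so P(H) = 0.1767/(1+0.1767) ≈ 0.15.

P(H) = 0.15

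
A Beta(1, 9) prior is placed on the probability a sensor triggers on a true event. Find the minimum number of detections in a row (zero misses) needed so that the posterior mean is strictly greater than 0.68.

k = 19

After k detections and 0 misses the posterior is Beta(1+k, 9), with mean (1+k)/(1+9+k).
Set (1+k)/(10+k) > 0.68 and solve: k > (0.68·10 − 1)/(1 − 0.68) = 18.125.
The smallest integer exceeding 18.125 is 19.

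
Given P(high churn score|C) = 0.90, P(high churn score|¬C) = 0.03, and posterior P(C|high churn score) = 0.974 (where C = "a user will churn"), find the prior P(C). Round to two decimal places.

P(C) = 0.56

Bayes' rule in odds form gives O(C|E) = O(C)·[P(E|C)/P(E|¬C)], hence O(C) = O(C|E)/LR.
Posterior odds = 0.974/(1−0.974) = 37.4615. LR = 0.90/0.03 = 30.0000.
Prior odds = 37.4615/30.0000 = 1.2487, so P(C) = 1.2487/(1+1.2487) ≈ 0.56.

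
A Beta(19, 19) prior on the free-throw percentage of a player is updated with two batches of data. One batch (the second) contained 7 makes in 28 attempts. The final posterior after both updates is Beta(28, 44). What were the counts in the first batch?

Sequential conjugate updates are equivalent to a single update on the pooled data, so total successes = posterior α − prior α and total failures = posterior β − prior β.
Total across both batches: 28−19=9 makes, 44−19=25 misses.
Subtract the second batch: 9−7=2 makes and 25−21=4 misses.

2 makes and 4 misses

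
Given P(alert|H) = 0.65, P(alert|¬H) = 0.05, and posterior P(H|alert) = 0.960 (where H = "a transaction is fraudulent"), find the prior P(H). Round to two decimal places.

P(H) = 0.65

In odds form, posterior odds = prior odds × likelihood ratio, so prior odds = posterior odds ÷ LR.
Posterior odds = 0.960/(1−0.960) = 24.0000. LR = 0.65/0.05 = 13.0000.
Prior odds = 24.0000/13.0000 = 1.8462, so P(H) = 1.8462/(1+1.8462) ≈ 0.65.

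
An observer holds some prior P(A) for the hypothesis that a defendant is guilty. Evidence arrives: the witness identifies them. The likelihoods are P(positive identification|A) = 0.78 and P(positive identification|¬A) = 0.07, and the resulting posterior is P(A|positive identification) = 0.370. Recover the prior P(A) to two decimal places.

P(A) = 0.05

Bayes' rule in odds form gives O(A|E) = O(A)·[P(E|A)/P(E|¬A)], hence O(A) = O(A|E)/LR.
Posterior odds = 0.370/(1−0.370) = 0.5873. LR = 0.78/0.07 = 11.1429.
Prior odds = 0.5873/11.1429 = 0.0527, so P(A) = 0.0527/(1+0.0527) ≈ 0.05.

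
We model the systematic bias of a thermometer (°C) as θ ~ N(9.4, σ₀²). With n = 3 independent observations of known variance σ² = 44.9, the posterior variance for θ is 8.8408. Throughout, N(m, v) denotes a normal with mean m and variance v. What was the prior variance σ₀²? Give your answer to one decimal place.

σ₀² = 21.6

Posterior precision equals prior precision plus data precision: 1/σ_n² = 1/σ₀² + n/σ².
So 1/σ₀² = 1/8.8408 − 3/44.9 = 0.113112 − 0.066815 = 0.046297.
Hence σ₀² = 1/0.046297 ≈ 21.6.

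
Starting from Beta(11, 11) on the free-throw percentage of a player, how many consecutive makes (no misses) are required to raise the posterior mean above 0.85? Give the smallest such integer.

k = 52

After k makes and 0 misses the posterior is Beta(11+k, 11), with mean (11+k)/(11+11+k).
Set (11+k)/(22+k) > 0.85 and solve: k > (0.85·22 − 11)/(1 − 0.85) = 51.333.
The smallest integer exceeding 51.333 is 52.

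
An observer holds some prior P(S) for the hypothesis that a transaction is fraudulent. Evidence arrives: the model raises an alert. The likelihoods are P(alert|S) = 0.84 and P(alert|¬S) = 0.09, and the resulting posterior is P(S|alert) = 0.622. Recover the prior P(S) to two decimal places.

P(S) = 0.15

Bayes' rule in odds form gives O(S|E) = O(S)·[P(E|S)/P(E|¬S)], hence O(S) = O(S|E)/LR.
Posterior odds = 0.622/(1−0.622) = 1.6455. LR = 0.84/0.09 = 9.3333.
Prior odds = 1.6455/9.3333 = 0.1763, so P(S) = 0.1763/(1+0.1763) ≈ 0.15.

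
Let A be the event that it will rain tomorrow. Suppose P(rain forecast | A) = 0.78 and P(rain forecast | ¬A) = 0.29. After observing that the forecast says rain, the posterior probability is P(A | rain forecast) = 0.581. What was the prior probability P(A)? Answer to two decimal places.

P(A) = 0.34

In odds form, posterior odds = prior odds × likelihood ratio, so prior odds = posterior odds ÷ LR.
Posterior odds = 0.581/(1−0.581) = 1.3866. LR = 0.78/0.29 = 2.6897.
Prior odds = 1.3866/2.6897 = 0.5155, so P(A) = 0.5155/(1+0.5155) ≈ 0.34.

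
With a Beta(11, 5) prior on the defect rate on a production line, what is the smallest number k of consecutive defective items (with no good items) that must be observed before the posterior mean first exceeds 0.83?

k = 14

After k defective items and 0 good items the posterior is Beta(11+k, 5), with mean (11+k)/(11+5+k).
Set (11+k)/(16+k) > 0.83 and solve: k > (0.83·16 − 11)/(1 − 0.83) = 13.412.
The smallest integer exceeding 13.412 is 14.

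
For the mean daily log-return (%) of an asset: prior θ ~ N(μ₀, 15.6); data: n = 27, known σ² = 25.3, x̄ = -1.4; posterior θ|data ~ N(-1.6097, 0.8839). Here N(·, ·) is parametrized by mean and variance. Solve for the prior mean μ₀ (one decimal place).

The posterior mean is a precision-weighted average: μ_n = (τ₀μ₀ + τ_data·x̄)/(τ₀+τ_data), with τ₀=1/σ₀² and τ_data=n/σ².
Here τ₀ = 1/15.6 = 0.064103 and τ_data = 27/25.3 = 1.067194, so τ_n = 1.131297.
Rearranging for μ₀: μ₀ = (μ_n·τ_n − τ_data·x̄)/τ₀ = (-1.6097·1.131297 − 1.067194·-1.4) / 0.064103 = -0.326977/0.064103 ≈ -5.1.

μ₀ = -5.1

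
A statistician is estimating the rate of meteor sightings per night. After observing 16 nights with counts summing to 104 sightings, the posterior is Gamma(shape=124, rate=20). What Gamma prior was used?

Gamma–Poisson conjugacy: posterior shape = α + Σxᵢ, posterior rate = β + n.
So α = 124 − 104 = 20 and β = 20 − 16 = 4.

Gamma(shape=20, rate=4)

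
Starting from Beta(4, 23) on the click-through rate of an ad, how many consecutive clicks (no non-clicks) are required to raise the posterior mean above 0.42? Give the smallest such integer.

After k clicks and 0 non-clicks the posterior is Beta(4+k, 23), with mean (4+k)/(4+23+k).
Set (4+k)/(27+k) > 0.42 and solve: k > (0.42·27 − 4)/(1 − 0.42) = 12.655.
The smallest integer exceeding 12.655 is 13.

k = 13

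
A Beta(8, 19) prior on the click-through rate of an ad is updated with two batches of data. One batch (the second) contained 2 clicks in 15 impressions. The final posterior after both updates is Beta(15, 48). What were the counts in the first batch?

5 clicks and 16 non-clicks

Sequential conjugate updates are equivalent to a single update on the pooled data, so total successes = posterior α − prior α and total failures = posterior β − prior β.
Total across both batches: 15−8=7 clicks, 48−19=29 non-clicks.
Subtract the second batch: 7−2=5 clicks and 29−13=16 non-clicks.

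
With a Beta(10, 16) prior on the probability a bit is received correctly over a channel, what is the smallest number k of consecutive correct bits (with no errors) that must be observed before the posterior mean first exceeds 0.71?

After k correct bits and 0 errors the posterior is Beta(10+k, 16), with mean (10+k)/(10+16+k).
Set (10+k)/(26+k) > 0.71 and solve: k > (0.71·26 − 10)/(1 − 0.71) = 29.172.
The smallest integer exceeding 29.172 is 30, and checking k=30: (40)/(56) = 0.7143 > 0.71.

k = 30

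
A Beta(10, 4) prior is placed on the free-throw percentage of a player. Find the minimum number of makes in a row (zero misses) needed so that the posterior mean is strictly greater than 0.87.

After k makes and 0 misses the posterior is Beta(10+k, 4), with mean (10+k)/(10+4+k).
Set (10+k)/(14+k) > 0.87 and solve: k > (0.87·14 − 10)/(1 − 0.87) = 16.769.
The smallest integer exceeding 16.769 is 17.

k = 17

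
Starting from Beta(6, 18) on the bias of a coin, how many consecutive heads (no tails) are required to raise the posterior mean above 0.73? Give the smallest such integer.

k = 43

After k heads and 0 tails the posterior is Beta(6+k, 18), with mean (6+k)/(6+18+k).
Set (6+k)/(24+k) > 0.73 and solve: k > (0.73·24 − 6)/(1 − 0.73) = 42.667.
The smallest integer exceeding 42.667 is 43.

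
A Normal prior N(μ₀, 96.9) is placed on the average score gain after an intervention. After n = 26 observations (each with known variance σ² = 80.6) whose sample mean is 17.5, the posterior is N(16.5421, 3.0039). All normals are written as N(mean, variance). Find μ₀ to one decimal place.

μ₀ = -13.4

With known observation variance, the Normal–Normal posterior has precision τ_n = τ₀ + n/σ² and mean μ_n = (τ₀μ₀ + (n/σ²)x̄)/τ_n.
Here τ₀ = 1/96.9 = 0.010320 and τ_data = 26/80.6 = 0.322581, so τ_n = 0.332901.
Rearranging for μ₀: μ₀ = (μ_n·τ_n − τ_data·x̄)/τ₀ = (16.5421·0.332901 − 0.322581·17.5) / 0.010320 = -0.138286/0.010320 ≈ -13.4.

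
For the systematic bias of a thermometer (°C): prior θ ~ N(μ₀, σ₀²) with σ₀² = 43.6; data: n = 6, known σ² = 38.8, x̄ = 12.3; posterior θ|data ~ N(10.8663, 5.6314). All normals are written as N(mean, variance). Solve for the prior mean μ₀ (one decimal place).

With known observation variance, the Normal–Normal posterior has precision τ_n = τ₀ + n/σ² and mean μ_n = (τ₀μ₀ + (n/σ²)x̄)/τ_n.
Here τ₀ = 1/43.6 = 0.022936 and τ_data = 6/38.8 = 0.154639, so τ_n = 0.177575.
Rearranging for μ₀: μ₀ = (μ_n·τ_n − τ_data·x̄)/τ₀ = (10.8663·0.177575 − 0.154639·12.3) / 0.022936 = 0.027524/0.022936 ≈ 1.2.

μ₀ = 1.2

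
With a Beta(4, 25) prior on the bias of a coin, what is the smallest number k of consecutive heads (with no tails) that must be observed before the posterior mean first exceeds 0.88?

After k heads and 0 tails the posterior is Beta(4+k, 25), with mean (4+k)/(4+25+k).
Set (4+k)/(29+k) > 0.88 and solve: k > (0.88·29 − 4)/(1 − 0.88) = 179.333.
The smallest integer exceeding 179.333 is 180, and checking k=180: (184)/(209) = 0.8804 > 0.88.

k = 180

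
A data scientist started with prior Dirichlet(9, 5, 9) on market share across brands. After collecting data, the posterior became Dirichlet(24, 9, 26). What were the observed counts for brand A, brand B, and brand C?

counts (15, 4, 17)

For a Dirichlet(α) prior with multinomial counts c, the posterior is Dirichlet(α + c) componentwise.
Counts are posterior − prior componentwise: 24−9=15, 9−5=4, 26−9=17.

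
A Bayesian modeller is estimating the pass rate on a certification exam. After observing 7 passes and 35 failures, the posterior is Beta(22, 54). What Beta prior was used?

Beta(15, 19)

A Beta(a, b) prior with s successes and f failures in binomial data gives a Beta(a+s, b+f) posterior.
Subtract the data counts: 22−7=15, 54−35=19.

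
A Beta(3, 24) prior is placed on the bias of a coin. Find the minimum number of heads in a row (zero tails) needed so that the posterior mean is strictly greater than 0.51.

After k heads and 0 tails the posterior is Beta(3+k, 24), with mean (3+k)/(3+24+k).
Set (3+k)/(27+k) > 0.51 and solve: k > (0.51·27 − 3)/(1 − 0.51) = 21.980.
The smallest integer exceeding 21.980 is 22, and checking k=22: (25)/(49) = 0.5102 > 0.51.

k = 22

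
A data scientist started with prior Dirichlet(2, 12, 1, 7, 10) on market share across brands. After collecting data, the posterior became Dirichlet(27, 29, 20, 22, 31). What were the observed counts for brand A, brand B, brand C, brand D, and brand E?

For a Dirichlet(α) prior with multinomial counts c, the posterior is Dirichlet(α + c) componentwise.
Counts are posterior − prior componentwise: 27−2=25, 29−12=17, 20−1=19, 22−7=15, 31−10=21.

counts (25, 17, 19, 15, 21)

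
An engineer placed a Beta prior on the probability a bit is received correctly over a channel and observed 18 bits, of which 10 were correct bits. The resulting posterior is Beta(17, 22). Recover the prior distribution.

Beta(7, 14)

Beta is conjugate to the binomial likelihood: posterior = Beta(α+s, β+f).
Subtract the data counts: 17−10=7, 22−8=14.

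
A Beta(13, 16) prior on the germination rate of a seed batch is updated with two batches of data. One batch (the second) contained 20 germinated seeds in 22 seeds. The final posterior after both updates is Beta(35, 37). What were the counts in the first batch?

2 germinated seeds and 19 non-germinating seeds

Because Beta–binomial updating is additive in the counts, the combined data contributed (α_post−α_prior, β_post−β_prior) successes and failures.
Total across both batches: 35−13=22 germinated seeds, 37−16=21 non-germinating seeds.
Subtract the second batch: 22−20=2 germinated seeds and 21−2=19 non-germinating seeds.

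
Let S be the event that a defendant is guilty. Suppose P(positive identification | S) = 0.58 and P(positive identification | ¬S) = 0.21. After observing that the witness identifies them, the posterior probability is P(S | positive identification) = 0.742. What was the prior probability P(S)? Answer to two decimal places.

In odds form, posterior odds = prior odds × likelihood ratio, so prior odds = posterior odds ÷ LR.
Posterior odds = 0.742/(1−0.742) = 2.8760. LR = 0.58/0.21 = 2.7619.
Prior odds = 2.8760/2.7619 = 1.0413, so P(S) = 1.0413/(1+1.0413) ≈ 0.51.

P(S) = 0.51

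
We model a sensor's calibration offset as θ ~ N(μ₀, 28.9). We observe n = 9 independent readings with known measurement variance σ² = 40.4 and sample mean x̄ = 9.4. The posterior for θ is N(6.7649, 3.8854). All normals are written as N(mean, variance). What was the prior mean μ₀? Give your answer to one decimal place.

μ₀ = -10.2

The posterior mean is a precision-weighted average: μ_n = (τ₀μ₀ + τ_data·x̄)/(τ₀+τ_data), with τ₀=1/σ₀² and τ_data=n/σ².
Here τ₀ = 1/28.9 = 0.034602 and τ_data = 9/40.4 = 0.222772, so τ_n = 0.257374.
Rearranging for μ₀: μ₀ = (μ_n·τ_n − τ_data·x̄)/τ₀ = (6.7649·0.257374 − 0.222772·9.4) / 0.034602 = -0.352947/0.034602 ≈ -10.2.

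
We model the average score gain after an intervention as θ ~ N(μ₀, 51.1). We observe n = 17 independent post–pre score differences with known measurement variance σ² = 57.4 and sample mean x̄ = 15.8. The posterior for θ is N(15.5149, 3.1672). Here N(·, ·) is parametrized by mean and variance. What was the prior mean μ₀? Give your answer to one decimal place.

The posterior mean is a precision-weighted average: μ_n = (τ₀μ₀ + τ_data·x̄)/(τ₀+τ_data), with τ₀=1/σ₀² and τ_data=n/σ².
Here τ₀ = 1/51.1 = 0.019569 and τ_data = 17/57.4 = 0.296167, so τ_n = 0.315736.
Rearranging for μ₀: μ₀ = (μ_n·τ_n − τ_data·x̄)/τ₀ = (15.5149·0.315736 − 0.296167·15.8) / 0.019569 = 0.219174/0.019569 ≈ 11.2.

μ₀ = 11.2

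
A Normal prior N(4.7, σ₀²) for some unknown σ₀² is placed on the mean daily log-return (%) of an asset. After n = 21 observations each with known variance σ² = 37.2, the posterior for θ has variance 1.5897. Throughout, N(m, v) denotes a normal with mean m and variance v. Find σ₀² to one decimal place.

Posterior precision equals prior precision plus data precision: 1/σ_n² = 1/σ₀² + n/σ².
So 1/σ₀² = 1/1.5897 − 21/37.2 = 0.629050 − 0.564516 = 0.064534.
Hence σ₀² = 1/0.064534 ≈ 15.5.

σ₀² = 15.5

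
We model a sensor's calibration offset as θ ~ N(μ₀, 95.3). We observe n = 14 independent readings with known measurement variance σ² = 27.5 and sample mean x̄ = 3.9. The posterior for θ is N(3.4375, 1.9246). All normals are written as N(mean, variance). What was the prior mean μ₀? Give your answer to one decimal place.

With known observation variance, the Normal–Normal posterior has precision τ_n = τ₀ + n/σ² and mean μ_n = (τ₀μ₀ + (n/σ²)x̄)/τ_n.
Here τ₀ = 1/95.3 = 0.010493 and τ_data = 14/27.5 = 0.509091, so τ_n = 0.519584.
Rearranging for μ₀: μ₀ = (μ_n·τ_n − τ_data·x̄)/τ₀ = (3.4375·0.519584 − 0.509091·3.9) / 0.010493 = -0.199385/0.010493 ≈ -19.0.

μ₀ = -19.0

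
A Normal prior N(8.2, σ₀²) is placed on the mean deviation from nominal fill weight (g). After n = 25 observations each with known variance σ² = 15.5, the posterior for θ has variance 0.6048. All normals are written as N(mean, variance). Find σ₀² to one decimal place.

Posterior precision equals prior precision plus data precision: 1/σ_n² = 1/σ₀² + n/σ².
So 1/σ₀² = 1/0.6048 − 25/15.5 = 1.653439 − 1.612903 = 0.040536.
Hence σ₀² = 1/0.040536 ≈ 24.7.

σ₀² = 24.7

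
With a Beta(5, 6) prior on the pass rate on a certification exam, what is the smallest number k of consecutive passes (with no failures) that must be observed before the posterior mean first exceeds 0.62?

After k passes and 0 failures the posterior is Beta(5+k, 6), with mean (5+k)/(5+6+k).
Set (5+k)/(11+k) > 0.62 and solve: k > (0.62·11 − 5)/(1 − 0.62) = 4.789.
The smallest integer exceeding 4.789 is 5.

k = 5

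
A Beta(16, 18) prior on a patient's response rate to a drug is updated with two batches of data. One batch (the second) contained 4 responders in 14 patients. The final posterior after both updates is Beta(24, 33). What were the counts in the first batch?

4 responders and 5 non-responders

Sequential conjugate updates are equivalent to a single update on the pooled data, so total successes = posterior α − prior α and total failures = posterior β − prior β.
Total across both batches: 24−16=8 responders, 33−18=15 non-responders.
Subtract the second batch: 8−4=4 responders and 15−10=5 non-responders.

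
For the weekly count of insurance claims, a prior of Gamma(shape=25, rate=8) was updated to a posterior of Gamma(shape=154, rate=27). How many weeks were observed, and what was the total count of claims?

Gamma–Poisson conjugacy: posterior shape = α + Σxᵢ, posterior rate = β + n.
Matching: Σxᵢ = 154 − 25 = 129 and n = 27 − 8 = 19.

n = 19 weeks with total 129 claims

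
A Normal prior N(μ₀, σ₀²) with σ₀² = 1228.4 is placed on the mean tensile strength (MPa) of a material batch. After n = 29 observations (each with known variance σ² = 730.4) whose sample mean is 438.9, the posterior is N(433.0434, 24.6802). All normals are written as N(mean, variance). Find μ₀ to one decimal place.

With known observation variance, the Normal–Normal posterior has precision τ_n = τ₀ + n/σ² and mean μ_n = (τ₀μ₀ + (n/σ²)x̄)/τ_n.
Here τ₀ = 1/1228.4 = 0.000814 and τ_data = 29/730.4 = 0.039704, so τ_n = 0.040518.
Rearranging for μ₀: μ₀ = (μ_n·τ_n − τ_data·x̄)/τ₀ = (433.0434·0.040518 − 0.039704·438.9) / 0.000814 = 0.119967/0.000814 ≈ 147.4.

μ₀ = 147.4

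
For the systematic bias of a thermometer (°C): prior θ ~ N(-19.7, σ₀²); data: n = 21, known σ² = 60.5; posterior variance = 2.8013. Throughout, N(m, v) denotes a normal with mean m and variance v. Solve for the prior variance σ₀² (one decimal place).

σ₀² = 101.3

Posterior precision equals prior precision plus data precision: 1/σ_n² = 1/σ₀² + n/σ².
So 1/σ₀² = 1/2.8013 − 21/60.5 = 0.356977 − 0.347107 = 0.009870.
Hence σ₀² = 1/0.009870 ≈ 101.3.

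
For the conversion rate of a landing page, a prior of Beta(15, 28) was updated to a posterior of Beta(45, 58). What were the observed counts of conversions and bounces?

Under Beta–binomial conjugacy the posterior parameters are (a+s, b+f).
So s = 45 − 15 = 30 and f = 58 − 28 = 30.

30 conversions and 30 bounces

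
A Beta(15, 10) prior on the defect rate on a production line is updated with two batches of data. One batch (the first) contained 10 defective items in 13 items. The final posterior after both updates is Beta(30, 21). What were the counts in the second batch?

5 defective items and 8 good items

Sequential conjugate updates are equivalent to a single update on the pooled data, so total successes = posterior α − prior α and total failures = posterior β − prior β.
Total across both batches: 30−15=15 defective items, 21−10=11 good items.
Subtract the first batch: 15−10=5 defective items and 11−3=8 good items.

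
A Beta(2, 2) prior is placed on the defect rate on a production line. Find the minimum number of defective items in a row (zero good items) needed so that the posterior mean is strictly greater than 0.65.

k = 2

After k defective items and 0 good items the posterior is Beta(2+k, 2), with mean (2+k)/(2+2+k).
Set (2+k)/(4+k) > 0.65 and solve: k > (0.65·4 − 2)/(1 − 0.65) = 1.714.
The smallest integer exceeding 1.714 is 2.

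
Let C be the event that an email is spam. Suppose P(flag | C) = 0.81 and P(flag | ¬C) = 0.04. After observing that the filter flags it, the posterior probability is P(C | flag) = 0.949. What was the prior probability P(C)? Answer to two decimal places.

P(C) = 0.48

Bayes' rule in odds form gives O(C|E) = O(C)·[P(E|C)/P(E|¬C)], hence O(C) = O(C|E)/LR.
Posterior odds = 0.949/(1−0.949) = 18.6078. LR = 0.81/0.04 = 20.2500.
Prior odds = 18.6078/20.2500 = 0.9189, so P(C) = 0.9189/(1+0.9189) ≈ 0.48.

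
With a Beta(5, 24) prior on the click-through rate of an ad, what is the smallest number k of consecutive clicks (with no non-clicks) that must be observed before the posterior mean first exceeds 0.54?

After k clicks and 0 non-clicks the posterior is Beta(5+k, 24), with mean (5+k)/(5+24+k).
Set (5+k)/(29+k) > 0.54 and solve: k > (0.54·29 − 5)/(1 − 0.54) = 23.174.
The smallest integer exceeding 23.174 is 24.

k = 24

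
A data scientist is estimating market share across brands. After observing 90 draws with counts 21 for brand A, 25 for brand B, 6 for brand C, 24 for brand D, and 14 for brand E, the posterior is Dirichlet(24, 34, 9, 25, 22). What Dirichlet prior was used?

For a Dirichlet(α) prior with multinomial counts c, the posterior is Dirichlet(α + c) componentwise.
Subtract each count from the matching posterior parameter: 24−21=3, 34−25=9, 9−6=3, 25−24=1, 22−14=8.

Dirichlet(3, 9, 3, 1, 8)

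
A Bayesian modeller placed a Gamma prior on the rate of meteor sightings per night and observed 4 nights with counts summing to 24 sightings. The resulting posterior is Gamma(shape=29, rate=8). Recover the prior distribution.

A Gamma(α, β) prior (rate parametrization) on a Poisson rate with n observations summing to S gives posterior Gamma(α+S, β+n).
So α = 29 − 24 = 5 and β = 8 − 4 = 4.

Gamma(shape=5, rate=4)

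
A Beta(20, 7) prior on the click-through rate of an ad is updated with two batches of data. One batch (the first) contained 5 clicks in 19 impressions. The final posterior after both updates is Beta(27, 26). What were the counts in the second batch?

2 clicks and 5 non-clicks

Sequential conjugate updates are equivalent to a single update on the pooled data, so total successes = posterior α − prior α and total failures = posterior β − prior β.
Total across both batches: 27−20=7 clicks, 26−7=19 non-clicks.
Subtract the first batch: 7−5=2 clicks and 19−14=5 non-clicks.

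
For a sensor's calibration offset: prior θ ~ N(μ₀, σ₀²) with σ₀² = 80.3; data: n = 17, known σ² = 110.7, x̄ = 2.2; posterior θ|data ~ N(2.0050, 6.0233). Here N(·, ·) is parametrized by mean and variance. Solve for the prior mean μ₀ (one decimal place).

μ₀ = -0.4

The posterior mean is a precision-weighted average: μ_n = (τ₀μ₀ + τ_data·x̄)/(τ₀+τ_data), with τ₀=1/σ₀² and τ_data=n/σ².
Here τ₀ = 1/80.3 = 0.012453 and τ_data = 17/110.7 = 0.153568, so τ_n = 0.166021.
Rearranging for μ₀: μ₀ = (μ_n·τ_n − τ_data·x̄)/τ₀ = (2.0050·0.166021 − 0.153568·2.2) / 0.012453 = -0.004977/0.012453 ≈ -0.4.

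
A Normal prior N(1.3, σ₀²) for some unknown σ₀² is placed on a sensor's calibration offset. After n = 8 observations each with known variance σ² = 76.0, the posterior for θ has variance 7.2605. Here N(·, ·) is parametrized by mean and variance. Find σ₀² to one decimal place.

For the Normal–Normal model with known σ², precisions add: τ_n = τ₀ + n/σ².
So 1/σ₀² = 1/7.2605 − 8/76.0 = 0.137732 − 0.105263 = 0.032469.
Hence σ₀² = 1/0.032469 ≈ 30.8.

σ₀² = 30.8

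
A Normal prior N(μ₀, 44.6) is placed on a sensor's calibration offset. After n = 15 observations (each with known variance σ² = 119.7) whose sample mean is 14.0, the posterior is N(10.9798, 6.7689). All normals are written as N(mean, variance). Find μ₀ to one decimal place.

μ₀ = -5.9

With known observation variance, the Normal–Normal posterior has precision τ_n = τ₀ + n/σ² and mean μ_n = (τ₀μ₀ + (n/σ²)x̄)/τ_n.
Here τ₀ = 1/44.6 = 0.022422 and τ_data = 15/119.7 = 0.125313, so τ_n = 0.147735.
Rearranging for μ₀: μ₀ = (μ_n·τ_n − τ_data·x̄)/τ₀ = (10.9798·0.147735 − 0.125313·14.0) / 0.022422 = -0.132281/0.022422 ≈ -5.9.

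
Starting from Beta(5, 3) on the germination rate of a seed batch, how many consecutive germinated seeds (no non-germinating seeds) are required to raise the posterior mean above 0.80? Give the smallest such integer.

k = 8

After k germinated seeds and 0 non-germinating seeds the posterior is Beta(5+k, 3), with mean (5+k)/(5+3+k).
Set (5+k)/(8+k) > 0.80 and solve: k > (0.80·8 − 5)/(1 − 0.80) = 7.000.
The smallest integer exceeding 7.000 is 8.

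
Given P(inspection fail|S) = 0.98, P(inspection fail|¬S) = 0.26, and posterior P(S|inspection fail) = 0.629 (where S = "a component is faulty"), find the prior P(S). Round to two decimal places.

In odds form, posterior odds = prior odds × likelihood ratio, so prior odds = posterior odds ÷ LR.
Posterior odds = 0.629/(1−0.629) = 1.6954. LR = 0.98/0.26 = 3.7692.
Prior odds = 1.6954/3.7692 = 0.4498, so P(S) = 0.4498/(1+0.4498) ≈ 0.31.

P(S) = 0.31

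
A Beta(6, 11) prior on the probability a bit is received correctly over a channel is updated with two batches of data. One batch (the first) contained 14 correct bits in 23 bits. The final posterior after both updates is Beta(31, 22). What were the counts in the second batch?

Because Beta–binomial updating is additive in the counts, the combined data contributed (α_post−α_prior, β_post−β_prior) successes and failures.
Total across both batches: 31−6=25 correct bits, 22−11=11 errors.
Subtract the first batch: 25−14=11 correct bits and 11−9=2 errors.

11 correct bits and 2 errors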